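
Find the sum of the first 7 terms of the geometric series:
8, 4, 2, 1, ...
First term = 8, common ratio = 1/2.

Sₙ = a(1 - rⁿ) / (1 - r)
S_7 = 8(1 - (1/2)^7) / (1 - (1/2))
S_7 = 8(1 - (1/128)) / (1/2)
S_7 = 127/8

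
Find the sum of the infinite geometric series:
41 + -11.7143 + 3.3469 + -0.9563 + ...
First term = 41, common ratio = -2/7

For |r| < 1, S = a / (1 - r)
S = 41 / (1 - (-2/7))
S = 41 / (9/7)
S = 287/9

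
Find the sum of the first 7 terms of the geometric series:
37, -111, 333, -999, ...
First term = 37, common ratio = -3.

Sₙ = a(1 - rⁿ) / (1 - r)
S_7 = 37(1 - (-3)^7) / (1 - (-3))
S_7 = 37(1 - (-2187)) / (4)
S_7 = 20239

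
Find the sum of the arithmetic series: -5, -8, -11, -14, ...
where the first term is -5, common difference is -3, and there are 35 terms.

Sₙ = n/2 × (first + last)
Last term = a + (n-1)d = -5 + (35-1)×(-3) = -107
S_35 = 35/2 × (-5 + (-107))
S_35 = 35/2 × (-112) = -1960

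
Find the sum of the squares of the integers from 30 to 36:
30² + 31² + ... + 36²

Use ∑_{k=1}^{n} k² = n(n+1)(2n+1)/6, then subtract the first 29 terms.
∑_{k=1}^{36} k² = 36×37×73/6 = 16206
∑_{k=1}^{29} k² = 29×30×59/6 = 8555
∑_{k=30}^{36} k² = 16206 - 8555 = 7651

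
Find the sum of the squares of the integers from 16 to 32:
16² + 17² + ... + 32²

Use ∑_{k=1}^{n} k² = n(n+1)(2n+1)/6, then subtract the first 15 terms.
∑_{k=1}^{32} k² = 32×33×65/6 = 11440
∑_{k=1}^{15} k² = 15×16×31/6 = 1240
∑_{k=16}^{32} k² = 11440 - 1240 = 10200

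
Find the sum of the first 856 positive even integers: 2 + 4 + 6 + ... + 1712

Sum of first n even numbers = n(n+1)
= 856×857
= 733592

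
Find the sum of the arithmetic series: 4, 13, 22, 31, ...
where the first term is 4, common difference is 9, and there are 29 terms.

Sₙ = n/2 × (first + last)
Last term = a + (n-1)d = 4 + (29-1)×9 = 256
S_29 = 29/2 × (4 + 256)
S_29 = 29/2 × 260 = 3770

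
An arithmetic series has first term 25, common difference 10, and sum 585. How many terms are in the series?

Using S = n/2 × [2a + (n-1)d]
585 = n/2 × [2(25) + (n-1)(10)]
585 = n/2 × [50 + 10n - 10]
1170 = n × [40 + 10n]
10n² + (40)n - 1170 = 0
Discriminant: Δ = (40)² - 4(10)(-1170) = 1600 + 46800 = 48400
√Δ = 220
n = [-(40) + √Δ] / (2·10) = (-40 + 220) / 20 = 180 / 20 = 9
(The negative root is discarded since n must be a positive integer.)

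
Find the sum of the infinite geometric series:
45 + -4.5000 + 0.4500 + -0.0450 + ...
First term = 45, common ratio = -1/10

For |r| < 1, S = a / (1 - r)
S = 45 / (1 - (-1/10))
S = 45 / (11/10)
S = 450/11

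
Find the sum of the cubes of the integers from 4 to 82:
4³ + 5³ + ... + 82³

Use ∑_{k=1}^{n} k³ = [n(n+1)/2]², then subtract the first 3 terms.
∑_{k=1}^{82} k³ = [82×83/2]² = 3403² = 11580409
∑_{k=1}^{3} k³ = [3×4/2]² = 6² = 36
∑_{k=4}^{82} k³ = 11580409 - 36 = 11580373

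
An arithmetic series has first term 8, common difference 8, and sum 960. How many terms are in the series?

Using S = n/2 × [2a + (n-1)d]
960 = n/2 × [2(8) + (n-1)(8)]
960 = n/2 × [16 + 8n - 8]
1920 = n × [8 + 8n]
8n² + (8)n - 1920 = 0
Discriminant: Δ = (8)² - 4(8)(-1920) = 64 + 61440 = 61504
√Δ = 248
n = [-(8) + √Δ] / (2·8) = (-8 + 248) / 16 = 240 / 16 = 15
(The negative root is discarded since n must be a positive integer.)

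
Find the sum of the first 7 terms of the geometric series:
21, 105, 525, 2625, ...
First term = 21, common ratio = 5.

Sₙ = a(1 - rⁿ) / (1 - r)
S_7 = 21(1 - 5^7) / (1 - 5)
S_7 = 21(1 - 78125) / (-4)
S_7 = 410151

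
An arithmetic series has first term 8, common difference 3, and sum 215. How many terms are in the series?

Using S = n/2 × [2a + (n-1)d]
215 = n/2 × [2(8) + (n-1)(3)]
215 = n/2 × [16 + 3n - 3]
430 = n × [13 + 3n]
3n² + (13)n - 430 = 0
Discriminant: Δ = (13)² - 4(3)(-430) = 169 + 5160 = 5329
√Δ = 73
n = [-(13) + √Δ] / (2·3) = (-13 + 73) / 6 = 60 / 6 = 10
(The negative root is discarded since n must be a positive integer.)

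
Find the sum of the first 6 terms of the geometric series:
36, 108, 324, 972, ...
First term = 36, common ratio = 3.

Sₙ = a(1 - rⁿ) / (1 - r)
S_6 = 36(1 - 3^6) / (1 - 3)
S_6 = 36(1 - 729) / (-2)
S_6 = 13104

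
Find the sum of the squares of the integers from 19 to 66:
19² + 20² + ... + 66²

Use ∑_{k=1}^{n} k² = n(n+1)(2n+1)/6, then subtract the first 18 terms.
∑_{k=1}^{66} k² = 66×67×133/6 = 98021
∑_{k=1}^{18} k² = 18×19×37/6 = 2109
∑_{k=19}^{66} k² = 98021 - 2109 = 95912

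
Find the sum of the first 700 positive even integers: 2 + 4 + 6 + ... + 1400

Sum of first n even numbers = n(n+1)
= 700×701
= 490700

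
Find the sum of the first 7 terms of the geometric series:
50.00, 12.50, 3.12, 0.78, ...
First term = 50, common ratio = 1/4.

Sₙ = a(1 - rⁿ) / (1 - r)
S_7 = 50(1 - (1/4)^7) / (1 - (1/4))
S_7 = 50(1 - (1/16384)) / (3/4)
S_7 = 136525/2048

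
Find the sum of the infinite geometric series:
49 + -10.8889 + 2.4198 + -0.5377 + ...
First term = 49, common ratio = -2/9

For |r| < 1, S = a / (1 - r)
S = 49 / (1 - (-2/9))
S = 49 / (11/9)
S = 441/11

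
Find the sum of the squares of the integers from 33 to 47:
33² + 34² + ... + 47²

Use ∑_{k=1}^{n} k² = n(n+1)(2n+1)/6, then subtract the first 32 terms.
∑_{k=1}^{47} k² = 47×48×95/6 = 35720
∑_{k=1}^{32} k² = 32×33×65/6 = 11440
∑_{k=33}^{47} k² = 35720 - 11440 = 24280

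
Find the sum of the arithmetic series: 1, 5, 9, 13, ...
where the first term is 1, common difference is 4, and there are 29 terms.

Sₙ = n/2 × (first + last)
Last term = a + (n-1)d = 1 + (29-1)×4 = 113
S_29 = 29/2 × (1 + 113)
S_29 = 29/2 × 114 = 1653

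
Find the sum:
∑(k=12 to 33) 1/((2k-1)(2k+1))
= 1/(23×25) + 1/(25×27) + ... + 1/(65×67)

Partial fractions: 1/((2k-1)(2k+1)) = (1/2)[1/(2k-1) - 1/(2k+1)]
The series telescopes:
= (1/2)[1/23 - 1/67]
= 22/1541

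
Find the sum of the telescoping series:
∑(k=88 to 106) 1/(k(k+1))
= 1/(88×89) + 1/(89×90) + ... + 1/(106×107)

Partial fractions: 1/(k(k+1)) = 1/k - 1/(k+1)
The series telescopes:
= (1/88 - 1/89) + (1/89 - 1/90) + ... + (1/106 - 1/107)
= 1/88 - 1/107
= 19/9416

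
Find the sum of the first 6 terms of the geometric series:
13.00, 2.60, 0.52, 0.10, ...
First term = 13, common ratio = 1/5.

Sₙ = a(1 - rⁿ) / (1 - r)
S_6 = 13(1 - (1/5)^6) / (1 - (1/5))
S_6 = 13(1 - (1/15625)) / (4/5)
S_6 = 50778/3125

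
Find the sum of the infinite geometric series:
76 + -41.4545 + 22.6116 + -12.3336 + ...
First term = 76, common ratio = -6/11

For |r| < 1, S = a / (1 - r)
S = 76 / (1 - (-6/11))
S = 76 / (17/11)
S = 836/17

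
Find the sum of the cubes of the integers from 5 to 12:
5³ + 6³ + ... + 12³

Use ∑_{k=1}^{n} k³ = [n(n+1)/2]², then subtract the first 4 terms.
∑_{k=1}^{12} k³ = [12×13/2]² = 78² = 6084
∑_{k=1}^{4} k³ = [4×5/2]² = 10² = 100
∑_{k=5}^{12} k³ = 6084 - 100 = 5984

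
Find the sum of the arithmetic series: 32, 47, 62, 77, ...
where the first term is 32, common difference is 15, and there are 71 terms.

Sₙ = n/2 × (first + last)
Last term = a + (n-1)d = 32 + (71-1)×15 = 1082
S_71 = 71/2 × (32 + 1082)
S_71 = 71/2 × 1114 = 39547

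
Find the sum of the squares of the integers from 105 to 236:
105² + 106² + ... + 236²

Use ∑_{k=1}^{n} k² = n(n+1)(2n+1)/6, then subtract the first 104 terms.
∑_{k=1}^{236} k² = 236×237×473/6 = 4409306
∑_{k=1}^{104} k² = 104×105×209/6 = 380380
∑_{k=105}^{236} k² = 4409306 - 380380 = 4028926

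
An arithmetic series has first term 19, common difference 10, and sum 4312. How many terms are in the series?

Using S = n/2 × [2a + (n-1)d]
4312 = n/2 × [2(19) + (n-1)(10)]
4312 = n/2 × [38 + 10n - 10]
8624 = n × [28 + 10n]
10n² + (28)n - 8624 = 0
Discriminant: Δ = (28)² - 4(10)(-8624) = 784 + 344960 = 345744
√Δ = 588
n = [-(28) + √Δ] / (2·10) = (-28 + 588) / 20 = 560 / 20 = 28
(The negative root is discarded since n must be a positive integer.)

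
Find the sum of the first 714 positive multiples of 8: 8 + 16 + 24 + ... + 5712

Factor out 8: = 8(1 + 2 + ... + 714) = 8 × n(n+1)/2
= 8 × 714×715/2
= 8 × 255255
= 2042040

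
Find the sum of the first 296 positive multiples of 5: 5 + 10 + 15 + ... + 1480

Factor out 5: = 5(1 + 2 + ... + 296) = 5 × n(n+1)/2
= 5 × 296×297/2
= 5 × 43956
= 219780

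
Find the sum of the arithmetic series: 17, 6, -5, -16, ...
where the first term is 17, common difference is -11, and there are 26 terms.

Sₙ = n/2 × (first + last)
Last term = a + (n-1)d = 17 + (26-1)×(-11) = -258
S_26 = 26/2 × (17 + (-258))
S_26 = 26/2 × (-241) = -3133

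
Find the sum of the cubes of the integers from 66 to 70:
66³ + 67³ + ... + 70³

Use ∑_{k=1}^{n} k³ = [n(n+1)/2]², then subtract the first 65 terms.
∑_{k=1}^{70} k³ = [70×71/2]² = 2485² = 6175225
∑_{k=1}^{65} k³ = [65×66/2]² = 2145² = 4601025
∑_{k=66}^{70} k³ = 6175225 - 4601025 = 1574200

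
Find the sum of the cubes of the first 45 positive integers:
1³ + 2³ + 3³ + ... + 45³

Formula: ∑k³ = [n(n+1)/2]²
= [45×46/2]²
= 1035²
= 1071225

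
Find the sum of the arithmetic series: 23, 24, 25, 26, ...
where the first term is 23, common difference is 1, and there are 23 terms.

Sₙ = n/2 × (first + last)
Last term = a + (n-1)d = 23 + (23-1)×1 = 45
S_23 = 23/2 × (23 + 45)
S_23 = 23/2 × 68 = 782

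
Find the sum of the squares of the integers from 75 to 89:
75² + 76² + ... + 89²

Use ∑_{k=1}^{n} k² = n(n+1)(2n+1)/6, then subtract the first 74 terms.
∑_{k=1}^{89} k² = 89×90×179/6 = 238965
∑_{k=1}^{74} k² = 74×75×149/6 = 137825
∑_{k=75}^{89} k² = 238965 - 137825 = 101140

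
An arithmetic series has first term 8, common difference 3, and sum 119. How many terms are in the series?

Using S = n/2 × [2a + (n-1)d]
119 = n/2 × [2(8) + (n-1)(3)]
119 = n/2 × [16 + 3n - 3]
238 = n × [13 + 3n]
3n² + (13)n - 238 = 0
Discriminant: Δ = (13)² - 4(3)(-238) = 169 + 2856 = 3025
√Δ = 55
n = [-(13) + √Δ] / (2·3) = (-13 + 55) / 6 = 42 / 6 = 7
(The negative root is discarded since n must be a positive integer.)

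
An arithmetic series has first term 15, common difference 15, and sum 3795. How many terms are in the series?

Using S = n/2 × [2a + (n-1)d]
3795 = n/2 × [2(15) + (n-1)(15)]
3795 = n/2 × [30 + 15n - 15]
7590 = n × [15 + 15n]
15n² + (15)n - 7590 = 0
Discriminant: Δ = (15)² - 4(15)(-7590) = 225 + 455400 = 455625
√Δ = 675
n = [-(15) + √Δ] / (2·15) = (-15 + 675) / 30 = 660 / 30 = 22
(The negative root is discarded since n must be a positive integer.)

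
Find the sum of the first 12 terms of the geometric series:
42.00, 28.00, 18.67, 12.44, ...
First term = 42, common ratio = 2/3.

Sₙ = a(1 - rⁿ) / (1 - r)
S_12 = 42(1 - (2/3)^12) / (1 - (2/3))
S_12 = 42(1 - (4096/531441)) / (1/3)
S_12 = 7382830/59049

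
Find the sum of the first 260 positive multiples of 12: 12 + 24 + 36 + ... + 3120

Factor out 12: = 12(1 + 2 + ... + 260) = 12 × n(n+1)/2
= 12 × 260×261/2
= 12 × 33930
= 407160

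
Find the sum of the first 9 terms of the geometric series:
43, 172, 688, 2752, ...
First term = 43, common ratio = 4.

Sₙ = a(1 - rⁿ) / (1 - r)
S_9 = 43(1 - 4^9) / (1 - 4)
S_9 = 43(1 - 262144) / (-3)
S_9 = 3757383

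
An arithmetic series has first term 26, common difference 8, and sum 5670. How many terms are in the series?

Using S = n/2 × [2a + (n-1)d]
5670 = n/2 × [2(26) + (n-1)(8)]
5670 = n/2 × [52 + 8n - 8]
11340 = n × [44 + 8n]
8n² + (44)n - 11340 = 0
Discriminant: Δ = (44)² - 4(8)(-11340) = 1936 + 362880 = 364816
√Δ = 604
n = [-(44) + √Δ] / (2·8) = (-44 + 604) / 16 = 560 / 16 = 35
(The negative root is discarded since n must be a positive integer.)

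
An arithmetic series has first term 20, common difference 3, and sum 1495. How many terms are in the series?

Using S = n/2 × [2a + (n-1)d]
1495 = n/2 × [2(20) + (n-1)(3)]
1495 = n/2 × [40 + 3n - 3]
2990 = n × [37 + 3n]
3n² + (37)n - 2990 = 0
Discriminant: Δ = (37)² - 4(3)(-2990) = 1369 + 35880 = 37249
√Δ = 193
n = [-(37) + √Δ] / (2·3) = (-37 + 193) / 6 = 156 / 6 = 26
(The negative root is discarded since n must be a positive integer.)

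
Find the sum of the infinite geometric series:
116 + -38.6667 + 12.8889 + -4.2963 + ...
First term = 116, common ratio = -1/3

For |r| < 1, S = a / (1 - r)
S = 116 / (1 - (-1/3))
S = 116 / (4/3)
S = 87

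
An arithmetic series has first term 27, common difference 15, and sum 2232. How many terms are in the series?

Using S = n/2 × [2a + (n-1)d]
2232 = n/2 × [2(27) + (n-1)(15)]
2232 = n/2 × [54 + 15n - 15]
4464 = n × [39 + 15n]
15n² + (39)n - 4464 = 0
Discriminant: Δ = (39)² - 4(15)(-4464) = 1521 + 267840 = 269361
√Δ = 519
n = [-(39) + √Δ] / (2·15) = (-39 + 519) / 30 = 480 / 30 = 16
(The negative root is discarded since n must be a positive integer.)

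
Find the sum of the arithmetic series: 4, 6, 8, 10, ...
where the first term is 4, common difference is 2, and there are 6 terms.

Sₙ = n/2 × (first + last)
Last term = a + (n-1)d = 4 + (6-1)×2 = 14
S_6 = 6/2 × (4 + 14)
S_6 = 6/2 × 18 = 54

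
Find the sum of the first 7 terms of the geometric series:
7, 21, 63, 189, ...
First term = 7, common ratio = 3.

Sₙ = a(1 - rⁿ) / (1 - r)
S_7 = 7(1 - 3^7) / (1 - 3)
S_7 = 7(1 - 2187) / (-2)
S_7 = 7651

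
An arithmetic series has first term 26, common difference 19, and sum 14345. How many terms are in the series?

Using S = n/2 × [2a + (n-1)d]
14345 = n/2 × [2(26) + (n-1)(19)]
14345 = n/2 × [52 + 19n - 19]
28690 = n × [33 + 19n]
19n² + (33)n - 28690 = 0
Discriminant: Δ = (33)² - 4(19)(-28690) = 1089 + 2180440 = 2181529
√Δ = 1477
n = [-(33) + √Δ] / (2·19) = (-33 + 1477) / 38 = 1444 / 38 = 38
(The negative root is discarded since n must be a positive integer.)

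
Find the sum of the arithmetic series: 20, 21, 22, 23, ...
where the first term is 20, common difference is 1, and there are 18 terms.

Sₙ = n/2 × (first + last)
Last term = a + (n-1)d = 20 + (18-1)×1 = 37
S_18 = 18/2 × (20 + 37)
S_18 = 18/2 × 57 = 513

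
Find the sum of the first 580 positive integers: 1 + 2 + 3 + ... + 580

Formula: ∑k = n(n+1)/2
= 580×581/2
= 336980/2
= 168490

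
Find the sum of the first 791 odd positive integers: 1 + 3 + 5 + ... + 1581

Sum of first n odd numbers = n²
= 791²
= 625681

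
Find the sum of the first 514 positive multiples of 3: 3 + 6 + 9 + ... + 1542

Factor out 3: = 3(1 + 2 + ... + 514) = 3 × n(n+1)/2
= 3 × 514×515/2
= 3 × 132355
= 397065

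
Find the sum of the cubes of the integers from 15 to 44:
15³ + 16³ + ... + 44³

Use ∑_{k=1}^{n} k³ = [n(n+1)/2]², then subtract the first 14 terms.
∑_{k=1}^{44} k³ = [44×45/2]² = 990² = 980100
∑_{k=1}^{14} k³ = [14×15/2]² = 105² = 11025
∑_{k=15}^{44} k³ = 980100 - 11025 = 969075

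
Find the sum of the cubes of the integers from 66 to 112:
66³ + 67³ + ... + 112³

Use ∑_{k=1}^{n} k³ = [n(n+1)/2]², then subtract the first 65 terms.
∑_{k=1}^{112} k³ = [112×113/2]² = 6328² = 40043584
∑_{k=1}^{65} k³ = [65×66/2]² = 2145² = 4601025
∑_{k=66}^{112} k³ = 40043584 - 4601025 = 35442559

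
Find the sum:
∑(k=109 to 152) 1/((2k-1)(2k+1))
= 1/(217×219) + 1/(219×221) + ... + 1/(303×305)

Partial fractions: 1/((2k-1)(2k+1)) = (1/2)[1/(2k-1) - 1/(2k+1)]
The series telescopes:
= (1/2)[1/217 - 1/305]
= 44/66185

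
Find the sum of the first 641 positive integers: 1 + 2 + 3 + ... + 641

Formula: ∑k = n(n+1)/2
= 641×642/2
= 411522/2
= 205761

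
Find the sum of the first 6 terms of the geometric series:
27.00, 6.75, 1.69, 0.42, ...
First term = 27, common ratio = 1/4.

Sₙ = a(1 - rⁿ) / (1 - r)
S_6 = 27(1 - (1/4)^6) / (1 - (1/4))
S_6 = 27(1 - (1/4096)) / (3/4)
S_6 = 36855/1024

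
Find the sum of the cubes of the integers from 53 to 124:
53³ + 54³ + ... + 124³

Use ∑_{k=1}^{n} k³ = [n(n+1)/2]², then subtract the first 52 terms.
∑_{k=1}^{124} k³ = [124×125/2]² = 7750² = 60062500
∑_{k=1}^{52} k³ = [52×53/2]² = 1378² = 1898884
∑_{k=53}^{124} k³ = 60062500 - 1898884 = 58163616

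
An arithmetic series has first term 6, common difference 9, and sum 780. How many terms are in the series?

Using S = n/2 × [2a + (n-1)d]
780 = n/2 × [2(6) + (n-1)(9)]
780 = n/2 × [12 + 9n - 9]
1560 = n × [3 + 9n]
9n² + (3)n - 1560 = 0
Discriminant: Δ = (3)² - 4(9)(-1560) = 9 + 56160 = 56169
√Δ = 237
n = [-(3) + √Δ] / (2·9) = (-3 + 237) / 18 = 234 / 18 = 13
(The negative root is discarded since n must be a positive integer.)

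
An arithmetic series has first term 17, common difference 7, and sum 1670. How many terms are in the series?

Using S = n/2 × [2a + (n-1)d]
1670 = n/2 × [2(17) + (n-1)(7)]
1670 = n/2 × [34 + 7n - 7]
3340 = n × [27 + 7n]
7n² + (27)n - 3340 = 0
Discriminant: Δ = (27)² - 4(7)(-3340) = 729 + 93520 = 94249
√Δ = 307
n = [-(27) + √Δ] / (2·7) = (-27 + 307) / 14 = 280 / 14 = 20
(The negative root is discarded since n must be a positive integer.)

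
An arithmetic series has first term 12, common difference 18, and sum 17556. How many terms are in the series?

Using S = n/2 × [2a + (n-1)d]
17556 = n/2 × [2(12) + (n-1)(18)]
17556 = n/2 × [24 + 18n - 18]
35112 = n × [6 + 18n]
18n² + (6)n - 35112 = 0
Discriminant: Δ = (6)² - 4(18)(-35112) = 36 + 2528064 = 2528100
√Δ = 1590
n = [-(6) + √Δ] / (2·18) = (-6 + 1590) / 36 = 1584 / 36 = 44
(The negative root is discarded since n must be a positive integer.)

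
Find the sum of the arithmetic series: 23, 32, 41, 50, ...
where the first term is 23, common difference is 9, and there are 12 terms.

Sₙ = n/2 × (first + last)
Last term = a + (n-1)d = 23 + (12-1)×9 = 122
S_12 = 12/2 × (23 + 122)
S_12 = 12/2 × 145 = 870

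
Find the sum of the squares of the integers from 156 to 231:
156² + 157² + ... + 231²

Use ∑_{k=1}^{n} k² = n(n+1)(2n+1)/6, then subtract the first 155 terms.
∑_{k=1}^{231} k² = 231×232×463/6 = 4135516
∑_{k=1}^{155} k² = 155×156×311/6 = 1253330
∑_{k=156}^{231} k² = 4135516 - 1253330 = 2882186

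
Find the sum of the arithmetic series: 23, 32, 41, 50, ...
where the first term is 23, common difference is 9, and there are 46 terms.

Sₙ = n/2 × (first + last)
Last term = a + (n-1)d = 23 + (46-1)×9 = 428
S_46 = 46/2 × (23 + 428)
S_46 = 46/2 × 451 = 10373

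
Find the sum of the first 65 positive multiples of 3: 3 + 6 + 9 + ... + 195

Factor out 3: = 3(1 + 2 + ... + 65) = 3 × n(n+1)/2
= 3 × 65×66/2
= 3 × 2145
= 6435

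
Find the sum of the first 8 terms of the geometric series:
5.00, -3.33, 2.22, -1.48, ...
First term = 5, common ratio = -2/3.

Sₙ = a(1 - rⁿ) / (1 - r)
S_8 = 5(1 - (-2/3)^8) / (1 - (-2/3))
S_8 = 5(1 - (256/6561)) / (5/3)
S_8 = 6305/2187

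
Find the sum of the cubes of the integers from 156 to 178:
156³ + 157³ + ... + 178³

Use ∑_{k=1}^{n} k³ = [n(n+1)/2]², then subtract the first 155 terms.
∑_{k=1}^{178} k³ = [178×179/2]² = 15931² = 253796761
∑_{k=1}^{155} k³ = [155×156/2]² = 12090² = 146168100
∑_{k=156}^{178} k³ = 253796761 - 146168100 = 107628661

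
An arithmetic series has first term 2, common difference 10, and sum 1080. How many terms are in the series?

Using S = n/2 × [2a + (n-1)d]
1080 = n/2 × [2(2) + (n-1)(10)]
1080 = n/2 × [4 + 10n - 10]
2160 = n × [-6 + 10n]
10n² + (-6)n - 2160 = 0
Discriminant: Δ = (-6)² - 4(10)(-2160) = 36 + 86400 = 86436
√Δ = 294
n = [-(-6) + √Δ] / (2·10) = (6 + 294) / 20 = 300 / 20 = 15
(The negative root is discarded since n must be a positive integer.)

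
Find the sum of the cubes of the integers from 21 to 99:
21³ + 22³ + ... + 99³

Use ∑_{k=1}^{n} k³ = [n(n+1)/2]², then subtract the first 20 terms.
∑_{k=1}^{99} k³ = [99×100/2]² = 4950² = 24502500
∑_{k=1}^{20} k³ = [20×21/2]² = 210² = 44100
∑_{k=21}^{99} k³ = 24502500 - 44100 = 24458400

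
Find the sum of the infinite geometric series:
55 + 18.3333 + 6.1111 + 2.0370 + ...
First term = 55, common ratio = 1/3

For |r| < 1, S = a / (1 - r)
S = 55 / (1 - (1/3))
S = 55 / (2/3)
S = 165/2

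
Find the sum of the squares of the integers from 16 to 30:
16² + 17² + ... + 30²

Use ∑_{k=1}^{n} k² = n(n+1)(2n+1)/6, then subtract the first 15 terms.
∑_{k=1}^{30} k² = 30×31×61/6 = 9455
∑_{k=1}^{15} k² = 15×16×31/6 = 1240
∑_{k=16}^{30} k² = 9455 - 1240 = 8215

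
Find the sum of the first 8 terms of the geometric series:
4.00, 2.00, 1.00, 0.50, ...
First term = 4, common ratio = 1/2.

Sₙ = a(1 - rⁿ) / (1 - r)
S_8 = 4(1 - (1/2)^8) / (1 - (1/2))
S_8 = 4(1 - (1/256)) / (1/2)
S_8 = 255/32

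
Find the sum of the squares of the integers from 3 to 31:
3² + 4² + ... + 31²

Use ∑_{k=1}^{n} k² = n(n+1)(2n+1)/6, then subtract the first 2 terms.
∑_{k=1}^{31} k² = 31×32×63/6 = 10416
∑_{k=1}^{2} k² = 2×3×5/6 = 5
∑_{k=3}^{31} k² = 10416 - 5 = 10411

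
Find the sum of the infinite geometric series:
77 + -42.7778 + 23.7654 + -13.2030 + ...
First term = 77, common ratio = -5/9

For |r| < 1, S = a / (1 - r)
S = 77 / (1 - (-5/9))
S = 77 / (14/9)
S = 99/2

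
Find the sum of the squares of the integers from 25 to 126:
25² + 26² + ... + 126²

Use ∑_{k=1}^{n} k² = n(n+1)(2n+1)/6, then subtract the first 24 terms.
∑_{k=1}^{126} k² = 126×127×253/6 = 674751
∑_{k=1}^{24} k² = 24×25×49/6 = 4900
∑_{k=25}^{126} k² = 674751 - 4900 = 669851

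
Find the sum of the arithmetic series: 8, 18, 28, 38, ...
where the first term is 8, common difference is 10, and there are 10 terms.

Sₙ = n/2 × (first + last)
Last term = a + (n-1)d = 8 + (10-1)×10 = 98
S_10 = 10/2 × (8 + 98)
S_10 = 10/2 × 106 = 530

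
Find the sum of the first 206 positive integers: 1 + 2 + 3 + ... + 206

Formula: ∑k = n(n+1)/2
= 206×207/2
= 42642/2
= 21321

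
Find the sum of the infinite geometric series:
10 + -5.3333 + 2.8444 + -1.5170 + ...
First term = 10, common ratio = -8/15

For |r| < 1, S = a / (1 - r)
S = 10 / (1 - (-8/15))
S = 10 / (23/15)
S = 150/23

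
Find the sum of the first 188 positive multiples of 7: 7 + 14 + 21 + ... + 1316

Factor out 7: = 7(1 + 2 + ... + 188) = 7 × n(n+1)/2
= 7 × 188×189/2
= 7 × 17766
= 124362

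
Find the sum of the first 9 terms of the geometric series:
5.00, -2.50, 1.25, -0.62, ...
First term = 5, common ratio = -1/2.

Sₙ = a(1 - rⁿ) / (1 - r)
S_9 = 5(1 - (-1/2)^9) / (1 - (-1/2))
S_9 = 5(1 - (-1/512)) / (3/2)
S_9 = 855/256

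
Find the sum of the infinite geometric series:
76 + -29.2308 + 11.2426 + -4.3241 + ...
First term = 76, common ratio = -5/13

For |r| < 1, S = a / (1 - r)
S = 76 / (1 - (-5/13))
S = 76 / (18/13)
S = 494/9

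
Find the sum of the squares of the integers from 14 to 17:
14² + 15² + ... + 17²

Use ∑_{k=1}^{n} k² = n(n+1)(2n+1)/6, then subtract the first 13 terms.
∑_{k=1}^{17} k² = 17×18×35/6 = 1785
∑_{k=1}^{13} k² = 13×14×27/6 = 819
∑_{k=14}^{17} k² = 1785 - 819 = 966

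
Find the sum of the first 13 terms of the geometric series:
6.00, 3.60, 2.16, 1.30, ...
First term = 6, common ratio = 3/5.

Sₙ = a(1 - rⁿ) / (1 - r)
S_13 = 6(1 - (3/5)^13) / (1 - (3/5))
S_13 = 6(1 - (1594323/1220703125)) / (2/5)
S_13 = 3657326406/244140625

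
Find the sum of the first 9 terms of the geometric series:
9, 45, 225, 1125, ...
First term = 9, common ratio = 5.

Sₙ = a(1 - rⁿ) / (1 - r)
S_9 = 9(1 - 5^9) / (1 - 5)
S_9 = 9(1 - 1953125) / (-4)
S_9 = 4394529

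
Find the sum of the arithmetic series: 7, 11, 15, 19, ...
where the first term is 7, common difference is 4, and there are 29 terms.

Sₙ = n/2 × (first + last)
Last term = a + (n-1)d = 7 + (29-1)×4 = 119
S_29 = 29/2 × (7 + 119)
S_29 = 29/2 × 126 = 1827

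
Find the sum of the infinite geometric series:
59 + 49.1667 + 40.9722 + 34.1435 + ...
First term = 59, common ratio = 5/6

For |r| < 1, S = a / (1 - r)
S = 59 / (1 - (5/6))
S = 59 / (1/6)
S = 354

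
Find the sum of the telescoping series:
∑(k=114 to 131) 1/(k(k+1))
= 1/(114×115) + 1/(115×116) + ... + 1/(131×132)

Partial fractions: 1/(k(k+1)) = 1/k - 1/(k+1)
The series telescopes:
= (1/114 - 1/115) + (1/115 - 1/116) + ... + (1/131 - 1/132)
= 1/114 - 1/132
= 1/836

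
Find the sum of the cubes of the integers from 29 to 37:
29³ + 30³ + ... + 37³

Use ∑_{k=1}^{n} k³ = [n(n+1)/2]², then subtract the first 28 terms.
∑_{k=1}^{37} k³ = [37×38/2]² = 703² = 494209
∑_{k=1}^{28} k³ = [28×29/2]² = 406² = 164836
∑_{k=29}^{37} k³ = 494209 - 164836 = 329373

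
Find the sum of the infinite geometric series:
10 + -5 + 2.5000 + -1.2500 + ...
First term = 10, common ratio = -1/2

For |r| < 1, S = a / (1 - r)
S = 10 / (1 - (-1/2))
S = 10 / (3/2)
S = 20/3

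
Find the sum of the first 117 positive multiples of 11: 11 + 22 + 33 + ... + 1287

Factor out 11: = 11(1 + 2 + ... + 117) = 11 × n(n+1)/2
= 11 × 117×118/2
= 11 × 6903
= 75933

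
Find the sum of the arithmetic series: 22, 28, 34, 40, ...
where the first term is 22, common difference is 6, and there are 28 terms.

Sₙ = n/2 × (first + last)
Last term = a + (n-1)d = 22 + (28-1)×6 = 184
S_28 = 28/2 × (22 + 184)
S_28 = 28/2 × 206 = 2884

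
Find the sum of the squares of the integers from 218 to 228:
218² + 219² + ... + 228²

Use ∑_{k=1}^{n} k² = n(n+1)(2n+1)/6, then subtract the first 217 terms.
∑_{k=1}^{228} k² = 228×229×457/6 = 3976814
∑_{k=1}^{217} k² = 217×218×435/6 = 3429685
∑_{k=218}^{228} k² = 3976814 - 3429685 = 547129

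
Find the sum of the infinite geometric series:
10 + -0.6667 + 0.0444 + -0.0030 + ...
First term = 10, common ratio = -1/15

For |r| < 1, S = a / (1 - r)
S = 10 / (1 - (-1/15))
S = 10 / (16/15)
S = 75/8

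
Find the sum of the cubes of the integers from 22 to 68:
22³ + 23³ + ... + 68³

Use ∑_{k=1}^{n} k³ = [n(n+1)/2]², then subtract the first 21 terms.
∑_{k=1}^{68} k³ = [68×69/2]² = 2346² = 5503716
∑_{k=1}^{21} k³ = [21×22/2]² = 231² = 53361
∑_{k=22}^{68} k³ = 5503716 - 53361 = 5450355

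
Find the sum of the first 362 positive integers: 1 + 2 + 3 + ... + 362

Formula: ∑k = n(n+1)/2
= 362×363/2
= 131406/2
= 65703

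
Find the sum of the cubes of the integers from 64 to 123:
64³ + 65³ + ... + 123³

Use ∑_{k=1}^{n} k³ = [n(n+1)/2]², then subtract the first 63 terms.
∑_{k=1}^{123} k³ = [123×124/2]² = 7626² = 58155876
∑_{k=1}^{63} k³ = [63×64/2]² = 2016² = 4064256
∑_{k=64}^{123} k³ = 58155876 - 4064256 = 54091620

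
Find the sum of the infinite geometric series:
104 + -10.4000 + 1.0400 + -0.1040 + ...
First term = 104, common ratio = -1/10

For |r| < 1, S = a / (1 - r)
S = 104 / (1 - (-1/10))
S = 104 / (11/10)
S = 1040/11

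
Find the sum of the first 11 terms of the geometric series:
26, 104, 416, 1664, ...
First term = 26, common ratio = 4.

Sₙ = a(1 - rⁿ) / (1 - r)
S_11 = 26(1 - 4^11) / (1 - 4)
S_11 = 26(1 - 4194304) / (-3)
S_11 = 36350626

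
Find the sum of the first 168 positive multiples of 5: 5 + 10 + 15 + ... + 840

Factor out 5: = 5(1 + 2 + ... + 168) = 5 × n(n+1)/2
= 5 × 168×169/2
= 5 × 14196
= 70980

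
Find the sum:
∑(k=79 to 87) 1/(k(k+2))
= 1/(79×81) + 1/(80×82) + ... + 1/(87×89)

Partial fractions: 1/(k(k+2)) = (1/2)[1/k - 1/(k+2)]
Telescoping leaves the first two and last two terms:
= (1/2)[1/79 + 1/80 - 1/88 - 1/89]
= 15831/12374560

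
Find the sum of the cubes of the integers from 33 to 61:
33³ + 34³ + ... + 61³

Use ∑_{k=1}^{n} k³ = [n(n+1)/2]², then subtract the first 32 terms.
∑_{k=1}^{61} k³ = [61×62/2]² = 1891² = 3575881
∑_{k=1}^{32} k³ = [32×33/2]² = 528² = 278784
∑_{k=33}^{61} k³ = 3575881 - 278784 = 3297097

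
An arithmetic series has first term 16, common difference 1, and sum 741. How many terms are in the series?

Using S = n/2 × [2a + (n-1)d]
741 = n/2 × [2(16) + (n-1)(1)]
741 = n/2 × [32 + 1n - 1]
1482 = n × [31 + 1n]
1n² + (31)n - 1482 = 0
Discriminant: Δ = (31)² - 4(1)(-1482) = 961 + 5928 = 6889
√Δ = 83
n = [-(31) + √Δ] / (2·1) = (-31 + 83) / 2 = 52 / 2 = 26
(The negative root is discarded since n must be a positive integer.)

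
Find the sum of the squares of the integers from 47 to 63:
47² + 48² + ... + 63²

Use ∑_{k=1}^{n} k² = n(n+1)(2n+1)/6, then subtract the first 46 terms.
∑_{k=1}^{63} k² = 63×64×127/6 = 85344
∑_{k=1}^{46} k² = 46×47×93/6 = 33511
∑_{k=47}^{63} k² = 85344 - 33511 = 51833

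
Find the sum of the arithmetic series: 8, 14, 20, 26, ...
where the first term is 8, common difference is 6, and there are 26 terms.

Sₙ = n/2 × (first + last)
Last term = a + (n-1)d = 8 + (26-1)×6 = 158
S_26 = 26/2 × (8 + 158)
S_26 = 26/2 × 166 = 2158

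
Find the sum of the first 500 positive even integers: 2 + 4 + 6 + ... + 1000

Sum of first n even numbers = n(n+1)
= 500×501
= 250500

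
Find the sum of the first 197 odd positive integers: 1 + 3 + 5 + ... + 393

Sum of first n odd numbers = n²
= 197²
= 38809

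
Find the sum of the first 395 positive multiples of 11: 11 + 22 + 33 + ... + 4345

Factor out 11: = 11(1 + 2 + ... + 395) = 11 × n(n+1)/2
= 11 × 395×396/2
= 11 × 78210
= 860310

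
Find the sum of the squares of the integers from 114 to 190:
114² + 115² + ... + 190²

Use ∑_{k=1}^{n} k² = n(n+1)(2n+1)/6, then subtract the first 113 terms.
∑_{k=1}^{190} k² = 190×191×381/6 = 2304415
∑_{k=1}^{113} k² = 113×114×227/6 = 487369
∑_{k=114}^{190} k² = 2304415 - 487369 = 1817046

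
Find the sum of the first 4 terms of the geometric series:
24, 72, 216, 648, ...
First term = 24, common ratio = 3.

Sₙ = a(1 - rⁿ) / (1 - r)
S_4 = 24(1 - 3^4) / (1 - 3)
S_4 = 24(1 - 81) / (-2)
S_4 = 960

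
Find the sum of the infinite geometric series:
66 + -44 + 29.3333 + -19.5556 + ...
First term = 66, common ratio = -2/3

For |r| < 1, S = a / (1 - r)
S = 66 / (1 - (-2/3))
S = 66 / (5/3)
S = 198/5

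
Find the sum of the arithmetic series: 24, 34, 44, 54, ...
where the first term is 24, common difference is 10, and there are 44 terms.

Sₙ = n/2 × (first + last)
Last term = a + (n-1)d = 24 + (44-1)×10 = 454
S_44 = 44/2 × (24 + 454)
S_44 = 44/2 × 478 = 10516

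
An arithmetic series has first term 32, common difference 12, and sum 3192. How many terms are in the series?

Using S = n/2 × [2a + (n-1)d]
3192 = n/2 × [2(32) + (n-1)(12)]
3192 = n/2 × [64 + 12n - 12]
6384 = n × [52 + 12n]
12n² + (52)n - 6384 = 0
Discriminant: Δ = (52)² - 4(12)(-6384) = 2704 + 306432 = 309136
√Δ = 556
n = [-(52) + √Δ] / (2·12) = (-52 + 556) / 24 = 504 / 24 = 21
(The negative root is discarded since n must be a positive integer.)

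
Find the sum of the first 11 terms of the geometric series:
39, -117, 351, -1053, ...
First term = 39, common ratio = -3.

Sₙ = a(1 - rⁿ) / (1 - r)
S_11 = 39(1 - (-3)^11) / (1 - (-3))
S_11 = 39(1 - (-177147)) / (4)
S_11 = 1727193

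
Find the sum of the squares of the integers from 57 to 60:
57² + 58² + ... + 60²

Use ∑_{k=1}^{n} k² = n(n+1)(2n+1)/6, then subtract the first 56 terms.
∑_{k=1}^{60} k² = 60×61×121/6 = 73810
∑_{k=1}^{56} k² = 56×57×113/6 = 60116
∑_{k=57}^{60} k² = 73810 - 60116 = 13694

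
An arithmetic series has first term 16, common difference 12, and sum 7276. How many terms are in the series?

Using S = n/2 × [2a + (n-1)d]
7276 = n/2 × [2(16) + (n-1)(12)]
7276 = n/2 × [32 + 12n - 12]
14552 = n × [20 + 12n]
12n² + (20)n - 14552 = 0
Discriminant: Δ = (20)² - 4(12)(-14552) = 400 + 698496 = 698896
√Δ = 836
n = [-(20) + √Δ] / (2·12) = (-20 + 836) / 24 = 816 / 24 = 34
(The negative root is discarded since n must be a positive integer.)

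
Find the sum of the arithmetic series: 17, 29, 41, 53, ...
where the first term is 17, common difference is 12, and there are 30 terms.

Sₙ = n/2 × (first + last)
Last term = a + (n-1)d = 17 + (30-1)×12 = 365
S_30 = 30/2 × (17 + 365)
S_30 = 30/2 × 382 = 5730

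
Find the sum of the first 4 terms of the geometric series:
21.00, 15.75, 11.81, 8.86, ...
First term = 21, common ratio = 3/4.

Sₙ = a(1 - rⁿ) / (1 - r)
S_4 = 21(1 - (3/4)^4) / (1 - (3/4))
S_4 = 21(1 - (81/256)) / (1/4)
S_4 = 3675/64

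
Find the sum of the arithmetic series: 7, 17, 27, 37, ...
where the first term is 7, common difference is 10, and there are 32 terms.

Sₙ = n/2 × (first + last)
Last term = a + (n-1)d = 7 + (32-1)×10 = 317
S_32 = 32/2 × (7 + 317)
S_32 = 32/2 × 324 = 5184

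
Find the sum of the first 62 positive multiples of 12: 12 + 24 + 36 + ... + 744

Factor out 12: = 12(1 + 2 + ... + 62) = 12 × n(n+1)/2
= 12 × 62×63/2
= 12 × 1953
= 23436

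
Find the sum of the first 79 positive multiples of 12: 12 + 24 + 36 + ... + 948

Factor out 12: = 12(1 + 2 + ... + 79) = 12 × n(n+1)/2
= 12 × 79×80/2
= 12 × 3160
= 37920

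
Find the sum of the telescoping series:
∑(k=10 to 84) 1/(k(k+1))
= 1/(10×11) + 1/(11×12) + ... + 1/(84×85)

Partial fractions: 1/(k(k+1)) = 1/k - 1/(k+1)
The series telescopes:
= (1/10 - 1/11) + (1/11 - 1/12) + ... + (1/84 - 1/85)
= 1/10 - 1/85
= 3/34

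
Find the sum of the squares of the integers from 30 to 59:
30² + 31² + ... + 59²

Use ∑_{k=1}^{n} k² = n(n+1)(2n+1)/6, then subtract the first 29 terms.
∑_{k=1}^{59} k² = 59×60×119/6 = 70210
∑_{k=1}^{29} k² = 29×30×59/6 = 8555
∑_{k=30}^{59} k² = 70210 - 8555 = 61655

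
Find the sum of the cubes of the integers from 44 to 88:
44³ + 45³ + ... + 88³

Use ∑_{k=1}^{n} k³ = [n(n+1)/2]², then subtract the first 43 terms.
∑_{k=1}^{88} k³ = [88×89/2]² = 3916² = 15335056
∑_{k=1}^{43} k³ = [43×44/2]² = 946² = 894916
∑_{k=44}^{88} k³ = 15335056 - 894916 = 14440140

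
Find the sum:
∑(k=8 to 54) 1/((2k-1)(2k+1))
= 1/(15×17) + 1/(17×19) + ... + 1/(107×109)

Partial fractions: 1/((2k-1)(2k+1)) = (1/2)[1/(2k-1) - 1/(2k+1)]
The series telescopes:
= (1/2)[1/15 - 1/109]
= 47/1635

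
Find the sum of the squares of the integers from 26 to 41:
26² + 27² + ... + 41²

Use ∑_{k=1}^{n} k² = n(n+1)(2n+1)/6, then subtract the first 25 terms.
∑_{k=1}^{41} k² = 41×42×83/6 = 23821
∑_{k=1}^{25} k² = 25×26×51/6 = 5525
∑_{k=26}^{41} k² = 23821 - 5525 = 18296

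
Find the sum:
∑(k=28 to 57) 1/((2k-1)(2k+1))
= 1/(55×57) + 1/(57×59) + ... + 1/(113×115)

Partial fractions: 1/((2k-1)(2k+1)) = (1/2)[1/(2k-1) - 1/(2k+1)]
The series telescopes:
= (1/2)[1/55 - 1/115]
= 6/1265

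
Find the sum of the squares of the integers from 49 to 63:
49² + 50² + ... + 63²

Use ∑_{k=1}^{n} k² = n(n+1)(2n+1)/6, then subtract the first 48 terms.
∑_{k=1}^{63} k² = 63×64×127/6 = 85344
∑_{k=1}^{48} k² = 48×49×97/6 = 38024
∑_{k=49}^{63} k² = 85344 - 38024 = 47320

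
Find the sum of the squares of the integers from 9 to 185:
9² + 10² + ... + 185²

Use ∑_{k=1}^{n} k² = n(n+1)(2n+1)/6, then subtract the first 8 terms.
∑_{k=1}^{185} k² = 185×186×371/6 = 2127685
∑_{k=1}^{8} k² = 8×9×17/6 = 204
∑_{k=9}^{185} k² = 2127685 - 204 = 2127481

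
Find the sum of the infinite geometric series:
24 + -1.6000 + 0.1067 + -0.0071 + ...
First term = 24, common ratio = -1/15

For |r| < 1, S = a / (1 - r)
S = 24 / (1 - (-1/15))
S = 24 / (16/15)
S = 45/2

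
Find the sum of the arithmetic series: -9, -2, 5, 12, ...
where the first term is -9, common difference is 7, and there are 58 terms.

Sₙ = n/2 × (first + last)
Last term = a + (n-1)d = -9 + (58-1)×7 = 390
S_58 = 58/2 × (-9 + 390)
S_58 = 58/2 × 381 = 11049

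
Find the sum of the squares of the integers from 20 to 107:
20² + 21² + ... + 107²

Use ∑_{k=1}^{n} k² = n(n+1)(2n+1)/6, then subtract the first 19 terms.
∑_{k=1}^{107} k² = 107×108×215/6 = 414090
∑_{k=1}^{19} k² = 19×20×39/6 = 2470
∑_{k=20}^{107} k² = 414090 - 2470 = 411620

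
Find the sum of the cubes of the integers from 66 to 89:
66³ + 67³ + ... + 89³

Use ∑_{k=1}^{n} k³ = [n(n+1)/2]², then subtract the first 65 terms.
∑_{k=1}^{89} k³ = [89×90/2]² = 4005² = 16040025
∑_{k=1}^{65} k³ = [65×66/2]² = 2145² = 4601025
∑_{k=66}^{89} k³ = 16040025 - 4601025 = 11439000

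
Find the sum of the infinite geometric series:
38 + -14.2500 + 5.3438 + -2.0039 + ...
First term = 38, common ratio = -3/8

For |r| < 1, S = a / (1 - r)
S = 38 / (1 - (-3/8))
S = 38 / (11/8)
S = 304/11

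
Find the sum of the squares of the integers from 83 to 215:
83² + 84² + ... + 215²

Use ∑_{k=1}^{n} k² = n(n+1)(2n+1)/6, then subtract the first 82 terms.
∑_{k=1}^{215} k² = 215×216×431/6 = 3335940
∑_{k=1}^{82} k² = 82×83×165/6 = 187165
∑_{k=83}^{215} k² = 3335940 - 187165 = 3148775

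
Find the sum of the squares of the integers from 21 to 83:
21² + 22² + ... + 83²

Use ∑_{k=1}^{n} k² = n(n+1)(2n+1)/6, then subtract the first 20 terms.
∑_{k=1}^{83} k² = 83×84×167/6 = 194054
∑_{k=1}^{20} k² = 20×21×41/6 = 2870
∑_{k=21}^{83} k² = 194054 - 2870 = 191184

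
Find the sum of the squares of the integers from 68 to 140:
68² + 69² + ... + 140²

Use ∑_{k=1}^{n} k² = n(n+1)(2n+1)/6, then subtract the first 67 terms.
∑_{k=1}^{140} k² = 140×141×281/6 = 924490
∑_{k=1}^{67} k² = 67×68×135/6 = 102510
∑_{k=68}^{140} k² = 924490 - 102510 = 821980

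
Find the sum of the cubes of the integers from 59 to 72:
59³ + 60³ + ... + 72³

Use ∑_{k=1}^{n} k³ = [n(n+1)/2]², then subtract the first 58 terms.
∑_{k=1}^{72} k³ = [72×73/2]² = 2628² = 6906384
∑_{k=1}^{58} k³ = [58×59/2]² = 1711² = 2927521
∑_{k=59}^{72} k³ = 6906384 - 2927521 = 3978863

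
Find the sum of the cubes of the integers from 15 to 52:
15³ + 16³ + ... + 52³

Use ∑_{k=1}^{n} k³ = [n(n+1)/2]², then subtract the first 14 terms.
∑_{k=1}^{52} k³ = [52×53/2]² = 1378² = 1898884
∑_{k=1}^{14} k³ = [14×15/2]² = 105² = 11025
∑_{k=15}^{52} k³ = 1898884 - 11025 = 1887859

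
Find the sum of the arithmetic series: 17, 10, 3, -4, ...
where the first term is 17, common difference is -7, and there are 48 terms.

Sₙ = n/2 × (first + last)
Last term = a + (n-1)d = 17 + (48-1)×(-7) = -312
S_48 = 48/2 × (17 + (-312))
S_48 = 48/2 × (-295) = -7080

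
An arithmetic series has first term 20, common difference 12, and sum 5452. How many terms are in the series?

Using S = n/2 × [2a + (n-1)d]
5452 = n/2 × [2(20) + (n-1)(12)]
5452 = n/2 × [40 + 12n - 12]
10904 = n × [28 + 12n]
12n² + (28)n - 10904 = 0
Discriminant: Δ = (28)² - 4(12)(-10904) = 784 + 523392 = 524176
√Δ = 724
n = [-(28) + √Δ] / (2·12) = (-28 + 724) / 24 = 696 / 24 = 29
(The negative root is discarded since n must be a positive integer.)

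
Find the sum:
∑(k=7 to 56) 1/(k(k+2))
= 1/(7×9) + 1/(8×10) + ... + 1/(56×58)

Partial fractions: 1/(k(k+2)) = (1/2)[1/k - 1/(k+2)]
Telescoping leaves the first two and last two terms:
= (1/2)[1/7 + 1/8 - 1/57 - 1/58]
= 21575/185136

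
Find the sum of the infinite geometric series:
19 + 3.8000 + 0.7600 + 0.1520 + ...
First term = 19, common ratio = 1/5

For |r| < 1, S = a / (1 - r)
S = 19 / (1 - (1/5))
S = 19 / (4/5)
S = 95/4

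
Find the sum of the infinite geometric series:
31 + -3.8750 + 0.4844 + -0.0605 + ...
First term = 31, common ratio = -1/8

For |r| < 1, S = a / (1 - r)
S = 31 / (1 - (-1/8))
S = 31 / (9/8)
S = 248/9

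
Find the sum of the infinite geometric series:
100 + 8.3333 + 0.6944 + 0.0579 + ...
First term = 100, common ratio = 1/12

For |r| < 1, S = a / (1 - r)
S = 100 / (1 - (1/12))
S = 100 / (11/12)
S = 1200/11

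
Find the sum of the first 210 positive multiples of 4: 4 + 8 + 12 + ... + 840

Factor out 4: = 4(1 + 2 + ... + 210) = 4 × n(n+1)/2
= 4 × 210×211/2
= 4 × 22155
= 88620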